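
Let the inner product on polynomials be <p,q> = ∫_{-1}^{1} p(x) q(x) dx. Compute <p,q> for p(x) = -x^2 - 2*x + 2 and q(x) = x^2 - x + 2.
<p,q> = 134/15

Expand the product: p(x)·q(x) = -x^4 - x^3 + 2*x^2 - 6*x + 4.
∫_{-1}^{1} of each monomial x^k gives [2/(k+1) if k even, 0 if k odd]. Integrating term-by-term (or equivalently evaluating the antiderivative F(x) = -x^5/5 - x^4/4 + 2*x^3/3 - 3*x^2 + 4*x at the endpoints):
  F(1) − F(−1) = 73/60 − (-463/60) = 134/15.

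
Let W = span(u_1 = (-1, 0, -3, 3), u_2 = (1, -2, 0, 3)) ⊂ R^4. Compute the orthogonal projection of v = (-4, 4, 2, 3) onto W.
proj_W(v) = (-235/202, 113/101, -183/101, 27/202)

Set up U = [u_1 | ... | u_2] ∈ R^(4×2). The projector onto W = col(U) is P = U (U^T U)^(-1) U^T.
Compute U^T U =
  [19, 8]
  [8, 14],
and U^T v = (7, -3).
Solve U^T U · c = U^T v for the coefficients: c = (61/101, -113/202). The projection is proj_W(v) = U c.
Check: (v - proj_W(v)) · u_1 = 0  (should be 0).
Check: (v - proj_W(v)) · u_2 = 0  (should be 0).
Result: proj_W(v) = (-235/202, 113/101, -183/101, 27/202).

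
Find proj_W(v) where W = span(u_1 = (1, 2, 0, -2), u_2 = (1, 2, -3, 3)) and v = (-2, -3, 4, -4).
proj_W(v) = (-160/103, -320/103, 432/103, -400/103)

Set up U = [u_1 | ... | u_2] ∈ R^(4×2). The projector onto W = col(U) is P = U (U^T U)^(-1) U^T.
Compute U^T U =
  [9, -1]
  [-1, 23],
and U^T v = (0, -32).
Solve U^T U · c = U^T v for the coefficients: c = (-16/103, -144/103). The projection is proj_W(v) = U c.
Check: (v - proj_W(v)) · u_1 = 0  (should be 0).
Check: (v - proj_W(v)) · u_2 = 0  (should be 0).
Result: proj_W(v) = (-160/103, -320/103, 432/103, -400/103).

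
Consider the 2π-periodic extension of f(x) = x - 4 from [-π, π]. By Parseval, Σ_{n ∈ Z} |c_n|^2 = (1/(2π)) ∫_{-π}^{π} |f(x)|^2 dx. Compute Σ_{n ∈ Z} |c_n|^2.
Σ |c_n|^2 = π^2/3 + 16

Expand and integrate term by term over [-π, π]:
  ∫ (x)^2 dx = 1·(2π^3/3); ∫ 2·1·(-4)·x dx = 0 (odd integrand); ∫ (-4)^2 dx = 16·2π.
So (1/(2π)) ∫_{-π}^{π} (x - 4)^2 dx = 1π^2/3 + 16 = π^2/3 + 16.
Parseval ⇒ Σ |c_n|^2 = π^2/3 + 16.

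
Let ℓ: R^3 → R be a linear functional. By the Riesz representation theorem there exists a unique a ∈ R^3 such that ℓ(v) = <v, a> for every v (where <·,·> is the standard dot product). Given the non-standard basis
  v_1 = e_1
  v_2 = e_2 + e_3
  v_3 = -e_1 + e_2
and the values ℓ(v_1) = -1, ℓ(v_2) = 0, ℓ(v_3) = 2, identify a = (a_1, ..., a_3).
a = (-1, 1, -1)

Write a = (a_1, ..., a_3) in the standard basis. For each basis vector v_i, ℓ(v_i) = <v_i, a> is a linear equation in the a_j's. Collect the n equations into a matrix system V a = ℓ, where row i of V is v_i (expressed in the standard basis). Since V is invertible (lower-triangular with 1s on the diagonal, up to permutation), solve by back-substitution:
  V =
[[1, 0, 0],
 [0, 1, 1],
 [-1, 1, 0]]
  V a = (-1, 0, 2)
Solving gives a = (-1, 1, -1).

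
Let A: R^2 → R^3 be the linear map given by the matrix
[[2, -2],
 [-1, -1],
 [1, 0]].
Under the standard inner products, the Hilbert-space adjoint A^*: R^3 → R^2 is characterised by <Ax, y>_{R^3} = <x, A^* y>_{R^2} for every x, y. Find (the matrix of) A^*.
A^* = A^T =
[[2, -1, 1],
 [-2, -1, 0]]

For real matrices with standard dot products, the defining identity <Ax, y> = <x, A^* y> gives (Ax)^T y = x^T (A^*) y, i.e. x^T A^T y = x^T (A^*) y. Since this holds for all x, y, we must have A^* = A^T. Therefore
A^* =
[[2, -1, 1],
 [-2, -1, 0]].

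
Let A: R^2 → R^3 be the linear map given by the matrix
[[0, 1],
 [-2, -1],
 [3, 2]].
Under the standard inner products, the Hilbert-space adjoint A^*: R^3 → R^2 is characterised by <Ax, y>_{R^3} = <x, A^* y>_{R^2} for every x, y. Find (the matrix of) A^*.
A^* = A^T =
[[0, -2, 3],
 [1, -1, 2]]

For real matrices with standard dot products, the defining identity <Ax, y> = <x, A^* y> gives (Ax)^T y = x^T (A^*) y, i.e. x^T A^T y = x^T (A^*) y. Since this holds for all x, y, we must have A^* = A^T. Therefore
A^* =
[[0, -2, 3],
 [1, -1, 2]].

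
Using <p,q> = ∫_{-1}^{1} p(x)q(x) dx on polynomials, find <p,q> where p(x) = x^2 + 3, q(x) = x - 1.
<p,q> = -20/3

Expand the product: p(x)·q(x) = x^3 - x^2 + 3*x - 3.
∫_{-1}^{1} of each monomial x^k gives [2/(k+1) if k even, 0 if k odd]. Integrating term-by-term (or equivalently evaluating the antiderivative F(x) = x^4/4 - x^3/3 + 3*x^2/2 - 3*x at the endpoints):
  F(1) − F(−1) = -19/12 − (61/12) = -20/3.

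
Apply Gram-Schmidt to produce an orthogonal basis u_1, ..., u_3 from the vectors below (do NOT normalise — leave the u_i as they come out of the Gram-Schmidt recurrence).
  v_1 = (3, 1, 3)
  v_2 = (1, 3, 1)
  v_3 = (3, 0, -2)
Orthogonal basis:
  u_1 = (3, 1, 3)
  u_2 = (-8/19, 48/19, -8/19)
  u_3 = (5/2, 0, -5/2)

Apply the Gram-Schmidt recurrence
  u_1 = v_1
  u_i = v_i − Σ_{j<i} ((v_i · u_j) / (u_j · u_j)) · u_j.

Step by step this gives:
  u_1 = (3, 1, 3)
  u_2 = (-8/19, 48/19, -8/19)
  u_3 = (5/2, 0, -5/2)

Orthogonality check:
  u_2 · u_1 = 0 (should be 0)
  u_3 · u_1 = 0 (should be 0)
  u_3 · u_2 = 0 (should be 0)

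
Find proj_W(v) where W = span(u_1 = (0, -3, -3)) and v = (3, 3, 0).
proj_W(v) = (0, 3/2, 3/2)

Set up U = [u_1 | ... | u_1] ∈ R^(3×1). The projector onto W = col(U) is P = U (U^T U)^(-1) U^T.
Compute U^T U =
  [18],
and U^T v = (-9).
Solve U^T U · c = U^T v for the coefficients: c = (-1/2). The projection is proj_W(v) = U c.
Check: (v - proj_W(v)) · u_1 = 0  (should be 0).
Result: proj_W(v) = (0, 3/2, 3/2).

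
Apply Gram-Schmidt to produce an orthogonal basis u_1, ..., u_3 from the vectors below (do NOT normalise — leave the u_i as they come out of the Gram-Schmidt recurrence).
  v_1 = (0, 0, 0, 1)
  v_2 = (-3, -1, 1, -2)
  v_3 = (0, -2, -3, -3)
Orthogonal basis:
  u_1 = (0, 0, 0, 1)
  u_2 = (-3, -1, 1, 0)
  u_3 = (-3/11, -23/11, -32/11, 0)

Apply the Gram-Schmidt recurrence
  u_1 = v_1
  u_i = v_i − Σ_{j<i} ((v_i · u_j) / (u_j · u_j)) · u_j.

Step by step this gives:
  u_1 = (0, 0, 0, 1)
  u_2 = (-3, -1, 1, 0)
  u_3 = (-3/11, -23/11, -32/11, 0)

Orthogonality check:
  u_2 · u_1 = 0 (should be 0)
  u_3 · u_1 = 0 (should be 0)
  u_3 · u_2 = 0 (should be 0)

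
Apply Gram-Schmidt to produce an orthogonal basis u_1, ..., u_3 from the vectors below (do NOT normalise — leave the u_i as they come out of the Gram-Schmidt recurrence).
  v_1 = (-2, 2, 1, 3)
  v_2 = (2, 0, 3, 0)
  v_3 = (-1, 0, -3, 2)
Orthogonal basis:
  u_1 = (-2, 2, 1, 3)
  u_2 = (17/9, 1/9, 55/18, 1/6)
  u_3 = (261/233, -108/233, -174/233, 304/233)

Apply the Gram-Schmidt recurrence
  u_1 = v_1
  u_i = v_i − Σ_{j<i} ((v_i · u_j) / (u_j · u_j)) · u_j.

Step by step this gives:
  u_1 = (-2, 2, 1, 3)
  u_2 = (17/9, 1/9, 55/18, 1/6)
  u_3 = (261/233, -108/233, -174/233, 304/233)

Orthogonality check:
  u_2 · u_1 = 0 (should be 0)
  u_3 · u_1 = 0 (should be 0)
  u_3 · u_2 = 0 (should be 0)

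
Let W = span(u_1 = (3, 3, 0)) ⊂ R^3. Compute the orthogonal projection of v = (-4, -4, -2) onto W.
proj_W(v) = (-4, -4, 0)

Set up U = [u_1 | ... | u_1] ∈ R^(3×1). The projector onto W = col(U) is P = U (U^T U)^(-1) U^T.
Compute U^T U =
  [18],
and U^T v = (-24).
Solve U^T U · c = U^T v for the coefficients: c = (-4/3). The projection is proj_W(v) = U c.
Check: (v - proj_W(v)) · u_1 = 0  (should be 0).
Result: proj_W(v) = (-4, -4, 0).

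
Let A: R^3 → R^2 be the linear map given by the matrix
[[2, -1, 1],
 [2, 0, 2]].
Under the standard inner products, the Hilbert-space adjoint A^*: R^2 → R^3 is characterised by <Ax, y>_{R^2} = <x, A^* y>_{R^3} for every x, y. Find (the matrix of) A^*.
A^* = A^T =
[[2, 2],
 [-1, 0],
 [1, 2]]

For real matrices with standard dot products, the defining identity <Ax, y> = <x, A^* y> gives (Ax)^T y = x^T (A^*) y, i.e. x^T A^T y = x^T (A^*) y. Since this holds for all x, y, we must have A^* = A^T. Therefore
A^* =
[[2, 2],
 [-1, 0],
 [1, 2]].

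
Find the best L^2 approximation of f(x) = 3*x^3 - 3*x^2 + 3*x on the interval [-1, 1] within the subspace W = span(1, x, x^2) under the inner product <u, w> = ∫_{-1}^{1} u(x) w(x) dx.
g(x) = -3*x^2 + 24*x/5

The best approximation g ∈ W is the orthogonal projection of f onto W. Writing g = a_0 + a_1 x + a_2 x^2, the coefficients solve the normal equations G · a = b where
  G_{ij} = <φ_i, φ_j> and b_i = <f, φ_i>, with φ_0 = 1, φ_1 = x, φ_2 = x^2.
G =
  [2, 0, 2/3]
  [0, 2/3, 0]
  [2/3, 0, 2/5],
b = (-2, 16/5, -6/5).
Solving gives a_0 = 0, a_1 = 24/5, a_2 = -3, so
  g(x) = -3*x^2 + 24*x/5.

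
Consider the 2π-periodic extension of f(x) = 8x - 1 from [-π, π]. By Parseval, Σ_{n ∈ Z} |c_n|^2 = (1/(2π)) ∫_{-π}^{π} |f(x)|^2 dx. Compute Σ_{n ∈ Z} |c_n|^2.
Σ |c_n|^2 = 64π^2/3 + 1

Expand and integrate term by term over [-π, π]:
  ∫ (8x)^2 dx = 64·(2π^3/3); ∫ 2·8·(-1)·x dx = 0 (odd integrand); ∫ (-1)^2 dx = 1·2π.
So (1/(2π)) ∫_{-π}^{π} (8x - 1)^2 dx = 64π^2/3 + 1 = 64π^2/3 + 1.
Parseval ⇒ Σ |c_n|^2 = 64π^2/3 + 1.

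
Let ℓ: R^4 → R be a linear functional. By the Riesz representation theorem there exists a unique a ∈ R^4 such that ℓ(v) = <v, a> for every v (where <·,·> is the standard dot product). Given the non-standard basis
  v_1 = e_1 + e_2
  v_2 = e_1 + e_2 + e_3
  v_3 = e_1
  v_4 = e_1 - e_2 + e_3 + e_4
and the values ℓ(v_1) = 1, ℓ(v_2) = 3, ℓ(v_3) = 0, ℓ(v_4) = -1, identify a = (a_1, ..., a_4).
a = (0, 1, 2, -2)

Write a = (a_1, ..., a_4) in the standard basis. For each basis vector v_i, ℓ(v_i) = <v_i, a> is a linear equation in the a_j's. Collect the n equations into a matrix system V a = ℓ, where row i of V is v_i (expressed in the standard basis). Since V is invertible (lower-triangular with 1s on the diagonal, up to permutation), solve by back-substitution:
  V =
[[1, 1, 0, 0],
 [1, 1, 1, 0],
 [1, 0, 0, 0],
 [1, -1, 1, 1]]
  V a = (1, 3, 0, -1)
Solving gives a = (0, 1, 2, -2).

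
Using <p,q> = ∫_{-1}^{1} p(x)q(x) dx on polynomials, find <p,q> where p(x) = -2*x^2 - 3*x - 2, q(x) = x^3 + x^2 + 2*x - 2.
<p,q> = 10/3

Expand the product: p(x)·q(x) = -2*x^5 - 5*x^4 - 9*x^3 - 4*x^2 + 2*x + 4.
∫_{-1}^{1} of each monomial x^k gives [2/(k+1) if k even, 0 if k odd]. Integrating term-by-term (or equivalently evaluating the antiderivative F(x) = -x^6/3 - x^5 - 9*x^4/4 - 4*x^3/3 + x^2 + 4*x at the endpoints):
  F(1) − F(−1) = 1/12 − (-13/4) = 10/3.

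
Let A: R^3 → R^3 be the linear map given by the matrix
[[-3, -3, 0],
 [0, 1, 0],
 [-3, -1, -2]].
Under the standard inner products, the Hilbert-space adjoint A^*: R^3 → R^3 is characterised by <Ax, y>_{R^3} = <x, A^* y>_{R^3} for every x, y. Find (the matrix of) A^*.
A^* = A^T =
[[-3, 0, -3],
 [-3, 1, -1],
 [0, 0, -2]]

For real matrices with standard dot products, the defining identity <Ax, y> = <x, A^* y> gives (Ax)^T y = x^T (A^*) y, i.e. x^T A^T y = x^T (A^*) y. Since this holds for all x, y, we must have A^* = A^T. Therefore
A^* =
[[-3, 0, -3],
 [-3, 1, -1],
 [0, 0, -2]].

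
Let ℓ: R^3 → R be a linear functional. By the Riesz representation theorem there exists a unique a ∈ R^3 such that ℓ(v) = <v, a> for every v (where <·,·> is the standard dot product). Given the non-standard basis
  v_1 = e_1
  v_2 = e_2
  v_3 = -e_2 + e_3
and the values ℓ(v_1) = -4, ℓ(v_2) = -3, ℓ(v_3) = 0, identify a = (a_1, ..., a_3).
a = (-4, -3, -3)

Write a = (a_1, ..., a_3) in the standard basis. For each basis vector v_i, ℓ(v_i) = <v_i, a> is a linear equation in the a_j's. Collect the n equations into a matrix system V a = ℓ, where row i of V is v_i (expressed in the standard basis). Since V is invertible (lower-triangular with 1s on the diagonal, up to permutation), solve by back-substitution:
  V =
[[1, 0, 0],
 [0, 1, 0],
 [0, -1, 1]]
  V a = (-4, -3, 0)
Solving gives a = (-4, -3, -3).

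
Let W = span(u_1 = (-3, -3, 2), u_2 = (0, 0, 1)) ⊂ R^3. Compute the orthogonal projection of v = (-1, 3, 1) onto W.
proj_W(v) = (1, 1, 1)

Set up U = [u_1 | ... | u_2] ∈ R^(3×2). The projector onto W = col(U) is P = U (U^T U)^(-1) U^T.
Compute U^T U =
  [22, 2]
  [2, 1],
and U^T v = (-4, 1).
Solve U^T U · c = U^T v for the coefficients: c = (-1/3, 5/3). The projection is proj_W(v) = U c.
Check: (v - proj_W(v)) · u_1 = 0  (should be 0).
Check: (v - proj_W(v)) · u_2 = 0  (should be 0).
Result: proj_W(v) = (1, 1, 1).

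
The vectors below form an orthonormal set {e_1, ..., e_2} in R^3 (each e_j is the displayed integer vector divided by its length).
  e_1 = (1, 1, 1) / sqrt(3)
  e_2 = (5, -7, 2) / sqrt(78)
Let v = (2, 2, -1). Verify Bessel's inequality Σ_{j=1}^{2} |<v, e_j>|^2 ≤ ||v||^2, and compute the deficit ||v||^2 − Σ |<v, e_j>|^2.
Σ |<v, e_j>|^2 = 45/13; ||v||^2 = 9; deficit = 72/13

Write each e_j = u_j / sqrt(<u_j, u_j>) where u_j is the displayed integer vector. Then <v, e_j> = <v, u_j> / sqrt(<u_j, u_j>), so |<v, e_j>|^2 = <v, u_j>^2 / <u_j, u_j>.
Coefficients: <v, e_1> = 3/sqrt(3), <v, e_2> = -6/sqrt(78).
Square and sum: Σ |<v, e_j>|^2 = 45/13.
Compute ||v||^2 = v·v = 9.
Deficit = 9 − 45/13 = 72/13 ≥ 0, confirming Bessel's inequality. (The deficit equals ||v − Σ <v,e_j> e_j||^2, the squared distance from v to span{e_j}.)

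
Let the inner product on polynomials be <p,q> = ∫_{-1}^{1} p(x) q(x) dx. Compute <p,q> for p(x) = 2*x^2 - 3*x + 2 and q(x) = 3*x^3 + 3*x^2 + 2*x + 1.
<p,q> = 62/15

Expand the product: p(x)·q(x) = 6*x^5 - 3*x^4 + x^3 + 2*x^2 + x + 2.
∫_{-1}^{1} of each monomial x^k gives [2/(k+1) if k even, 0 if k odd]. Integrating term-by-term (or equivalently evaluating the antiderivative F(x) = x^6 - 3*x^5/5 + x^4/4 + 2*x^3/3 + x^2/2 + 2*x at the endpoints):
  F(1) − F(−1) = 229/60 − (-19/60) = 62/15.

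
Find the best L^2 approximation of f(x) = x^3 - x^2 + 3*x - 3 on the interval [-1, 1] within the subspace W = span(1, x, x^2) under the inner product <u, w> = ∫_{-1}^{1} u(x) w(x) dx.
g(x) = -x^2 + 18*x/5 - 3

The best approximation g ∈ W is the orthogonal projection of f onto W. Writing g = a_0 + a_1 x + a_2 x^2, the coefficients solve the normal equations G · a = b where
  G_{ij} = <φ_i, φ_j> and b_i = <f, φ_i>, with φ_0 = 1, φ_1 = x, φ_2 = x^2.
G =
  [2, 0, 2/3]
  [0, 2/3, 0]
  [2/3, 0, 2/5],
b = (-20/3, 12/5, -12/5).
Solving gives a_0 = -3, a_1 = 18/5, a_2 = -1, so
  g(x) = -x^2 + 18*x/5 - 3.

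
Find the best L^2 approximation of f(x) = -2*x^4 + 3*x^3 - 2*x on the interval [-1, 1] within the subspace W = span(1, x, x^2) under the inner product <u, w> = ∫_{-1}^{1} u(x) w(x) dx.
g(x) = -12*x^2/7 - x/5 + 6/35

The best approximation g ∈ W is the orthogonal projection of f onto W. Writing g = a_0 + a_1 x + a_2 x^2, the coefficients solve the normal equations G · a = b where
  G_{ij} = <φ_i, φ_j> and b_i = <f, φ_i>, with φ_0 = 1, φ_1 = x, φ_2 = x^2.
G =
  [2, 0, 2/3]
  [0, 2/3, 0]
  [2/3, 0, 2/5],
b = (-4/5, -2/15, -4/7).
Solving gives a_0 = 6/35, a_1 = -1/5, a_2 = -12/7, so
  g(x) = -12*x^2/7 - x/5 + 6/35.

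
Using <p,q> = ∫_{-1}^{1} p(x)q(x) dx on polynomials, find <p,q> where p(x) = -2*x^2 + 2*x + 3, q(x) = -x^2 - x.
<p,q> = -38/15

Expand the product: p(x)·q(x) = 2*x^4 - 5*x^2 - 3*x.
∫_{-1}^{1} of each monomial x^k gives [2/(k+1) if k even, 0 if k odd]. Integrating term-by-term (or equivalently evaluating the antiderivative F(x) = 2*x^5/5 - 5*x^3/3 - 3*x^2/2 at the endpoints):
  F(1) − F(−1) = -83/30 − (-7/30) = -38/15.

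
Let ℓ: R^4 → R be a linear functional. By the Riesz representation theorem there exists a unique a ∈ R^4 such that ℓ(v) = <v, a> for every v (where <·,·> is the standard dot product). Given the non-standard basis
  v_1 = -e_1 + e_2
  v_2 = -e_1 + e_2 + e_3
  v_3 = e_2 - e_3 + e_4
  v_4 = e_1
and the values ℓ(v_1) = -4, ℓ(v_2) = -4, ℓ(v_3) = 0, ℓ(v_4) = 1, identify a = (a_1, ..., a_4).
a = (1, -3, 0, 3)

Write a = (a_1, ..., a_4) in the standard basis. For each basis vector v_i, ℓ(v_i) = <v_i, a> is a linear equation in the a_j's. Collect the n equations into a matrix system V a = ℓ, where row i of V is v_i (expressed in the standard basis). Since V is invertible (lower-triangular with 1s on the diagonal, up to permutation), solve by back-substitution:
  V =
[[-1, 1, 0, 0],
 [-1, 1, 1, 0],
 [0, 1, -1, 1],
 [1, 0, 0, 0]]
  V a = (-4, -4, 0, 1)
Solving gives a = (1, -3, 0, 3).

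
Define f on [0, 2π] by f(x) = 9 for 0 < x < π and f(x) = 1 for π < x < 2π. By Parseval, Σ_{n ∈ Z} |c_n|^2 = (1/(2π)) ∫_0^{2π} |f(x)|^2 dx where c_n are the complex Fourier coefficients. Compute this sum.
Σ |c_n|^2 = 41

Parseval equates the L^2 energy of f (normalised by 1/(2π)) with the ℓ^2 sum of its Fourier coefficients: (1/(2π)) ∫_0^{2π} |f|^2 = Σ |c_n|^2.
Compute the left side: (1/(2π)) [∫_0^π 9^2 dx + ∫_π^{2π} 1^2 dx] = (1/(2π)) · (81π + 1π) = (81 + 1)/2 = 41.
So Σ_{n ∈ Z} |c_n|^2 = 41.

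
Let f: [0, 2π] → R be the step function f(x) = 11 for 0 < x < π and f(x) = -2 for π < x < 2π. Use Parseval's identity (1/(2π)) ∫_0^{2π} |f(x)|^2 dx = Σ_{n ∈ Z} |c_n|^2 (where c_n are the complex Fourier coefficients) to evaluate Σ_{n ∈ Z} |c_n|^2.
Σ |c_n|^2 = 125/2

Parseval equates the L^2 energy of f (normalised by 1/(2π)) with the ℓ^2 sum of its Fourier coefficients: (1/(2π)) ∫_0^{2π} |f|^2 = Σ |c_n|^2.
Compute the left side: (1/(2π)) [∫_0^π 11^2 dx + ∫_π^{2π} (-2)^2 dx] = (1/(2π)) · (121π + 4π) = (121 + 4)/2 = 125/2.
So Σ_{n ∈ Z} |c_n|^2 = 125/2.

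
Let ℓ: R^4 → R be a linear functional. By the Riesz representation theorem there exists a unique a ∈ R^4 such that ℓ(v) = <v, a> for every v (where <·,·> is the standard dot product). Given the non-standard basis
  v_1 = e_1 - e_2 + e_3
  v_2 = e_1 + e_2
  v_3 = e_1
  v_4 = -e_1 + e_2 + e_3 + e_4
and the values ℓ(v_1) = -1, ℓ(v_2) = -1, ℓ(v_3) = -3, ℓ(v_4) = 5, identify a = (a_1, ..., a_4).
a = (-3, 2, 4, -4)

Write a = (a_1, ..., a_4) in the standard basis. For each basis vector v_i, ℓ(v_i) = <v_i, a> is a linear equation in the a_j's. Collect the n equations into a matrix system V a = ℓ, where row i of V is v_i (expressed in the standard basis). Since V is invertible (lower-triangular with 1s on the diagonal, up to permutation), solve by back-substitution:
  V =
[[1, -1, 1, 0],
 [1, 1, 0, 0],
 [1, 0, 0, 0],
 [-1, 1, 1, 1]]
  V a = (-1, -1, -3, 5)
Solving gives a = (-3, 2, 4, -4).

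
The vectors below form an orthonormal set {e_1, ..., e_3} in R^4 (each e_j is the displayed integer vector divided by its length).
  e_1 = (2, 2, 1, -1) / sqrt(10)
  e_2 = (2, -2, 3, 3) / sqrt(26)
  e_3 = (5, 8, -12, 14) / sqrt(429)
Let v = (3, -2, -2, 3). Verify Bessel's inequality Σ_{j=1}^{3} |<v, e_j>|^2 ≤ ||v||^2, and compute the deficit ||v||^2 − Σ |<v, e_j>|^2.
Σ |<v, e_j>|^2 = 2846/165; ||v||^2 = 26; deficit = 1444/165

Write each e_j = u_j / sqrt(<u_j, u_j>) where u_j is the displayed integer vector. Then <v, e_j> = <v, u_j> / sqrt(<u_j, u_j>), so |<v, e_j>|^2 = <v, u_j>^2 / <u_j, u_j>.
Coefficients: <v, e_1> = -3/sqrt(10), <v, e_2> = 13/sqrt(26), <v, e_3> = 65/sqrt(429).
Square and sum: Σ |<v, e_j>|^2 = 2846/165.
Compute ||v||^2 = v·v = 26.
Deficit = 26 − 2846/165 = 1444/165 ≥ 0, confirming Bessel's inequality. (The deficit equals ||v − Σ <v,e_j> e_j||^2, the squared distance from v to span{e_j}.)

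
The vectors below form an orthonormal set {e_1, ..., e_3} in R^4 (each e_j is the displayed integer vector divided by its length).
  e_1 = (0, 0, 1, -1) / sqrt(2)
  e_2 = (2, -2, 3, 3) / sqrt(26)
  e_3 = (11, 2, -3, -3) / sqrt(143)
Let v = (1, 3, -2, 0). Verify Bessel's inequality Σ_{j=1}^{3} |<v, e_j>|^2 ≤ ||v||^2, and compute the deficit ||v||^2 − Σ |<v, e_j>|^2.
Σ |<v, e_j>|^2 = 105/11; ||v||^2 = 14; deficit = 49/11

Write each e_j = u_j / sqrt(<u_j, u_j>) where u_j is the displayed integer vector. Then <v, e_j> = <v, u_j> / sqrt(<u_j, u_j>), so |<v, e_j>|^2 = <v, u_j>^2 / <u_j, u_j>.
Coefficients: <v, e_1> = -2/sqrt(2), <v, e_2> = -10/sqrt(26), <v, e_3> = 23/sqrt(143).
Square and sum: Σ |<v, e_j>|^2 = 105/11.
Compute ||v||^2 = v·v = 14.
Deficit = 14 − 105/11 = 49/11 ≥ 0, confirming Bessel's inequality. (The deficit equals ||v − Σ <v,e_j> e_j||^2, the squared distance from v to span{e_j}.)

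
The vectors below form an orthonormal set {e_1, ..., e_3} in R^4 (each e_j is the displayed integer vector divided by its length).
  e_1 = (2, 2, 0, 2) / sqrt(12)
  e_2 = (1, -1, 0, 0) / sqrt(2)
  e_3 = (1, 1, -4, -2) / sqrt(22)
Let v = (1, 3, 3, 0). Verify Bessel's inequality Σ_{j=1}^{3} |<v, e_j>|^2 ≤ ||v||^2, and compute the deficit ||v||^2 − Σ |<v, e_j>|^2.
Σ |<v, e_j>|^2 = 338/33; ||v||^2 = 19; deficit = 289/33

Write each e_j = u_j / sqrt(<u_j, u_j>) where u_j is the displayed integer vector. Then <v, e_j> = <v, u_j> / sqrt(<u_j, u_j>), so |<v, e_j>|^2 = <v, u_j>^2 / <u_j, u_j>.
Coefficients: <v, e_1> = 8/sqrt(12), <v, e_2> = -2/sqrt(2), <v, e_3> = -8/sqrt(22).
Square and sum: Σ |<v, e_j>|^2 = 338/33.
Compute ||v||^2 = v·v = 19.
Deficit = 19 − 338/33 = 289/33 ≥ 0, confirming Bessel's inequality. (The deficit equals ||v − Σ <v,e_j> e_j||^2, the squared distance from v to span{e_j}.)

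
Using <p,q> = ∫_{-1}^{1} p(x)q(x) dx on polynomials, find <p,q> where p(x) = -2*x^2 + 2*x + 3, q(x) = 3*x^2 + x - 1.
<p,q> = 4/15

Expand the product: p(x)·q(x) = -6*x^4 + 4*x^3 + 13*x^2 + x - 3.
∫_{-1}^{1} of each monomial x^k gives [2/(k+1) if k even, 0 if k odd]. Integrating term-by-term (or equivalently evaluating the antiderivative F(x) = -6*x^5/5 + x^4 + 13*x^3/3 + x^2/2 - 3*x at the endpoints):
  F(1) − F(−1) = 49/30 − (41/30) = 4/15.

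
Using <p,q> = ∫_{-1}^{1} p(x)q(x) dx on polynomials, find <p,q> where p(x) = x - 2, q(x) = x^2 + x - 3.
<p,q> = 34/3

Expand the product: p(x)·q(x) = x^3 - x^2 - 5*x + 6.
∫_{-1}^{1} of each monomial x^k gives [2/(k+1) if k even, 0 if k odd]. Integrating term-by-term (or equivalently evaluating the antiderivative F(x) = x^4/4 - x^3/3 - 5*x^2/2 + 6*x at the endpoints):
  F(1) − F(−1) = 41/12 − (-95/12) = 34/3.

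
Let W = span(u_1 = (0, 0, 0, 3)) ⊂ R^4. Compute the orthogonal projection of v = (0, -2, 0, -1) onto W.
proj_W(v) = (0, 0, 0, -1)

Set up U = [u_1 | ... | u_1] ∈ R^(4×1). The projector onto W = col(U) is P = U (U^T U)^(-1) U^T.
Compute U^T U =
  [9],
and U^T v = (-3).
Solve U^T U · c = U^T v for the coefficients: c = (-1/3). The projection is proj_W(v) = U c.
Check: (v - proj_W(v)) · u_1 = 0  (should be 0).
Result: proj_W(v) = (0, 0, 0, -1).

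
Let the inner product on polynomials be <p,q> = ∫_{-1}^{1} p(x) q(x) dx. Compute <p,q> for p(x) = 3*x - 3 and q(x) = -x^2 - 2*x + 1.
<p,q> = -8

Expand the product: p(x)·q(x) = -3*x^3 - 3*x^2 + 9*x - 3.
∫_{-1}^{1} of each monomial x^k gives [2/(k+1) if k even, 0 if k odd]. Integrating term-by-term (or equivalently evaluating the antiderivative F(x) = -3*x^4/4 - x^3 + 9*x^2/2 - 3*x at the endpoints):
  F(1) − F(−1) = -1/4 − (31/4) = -8.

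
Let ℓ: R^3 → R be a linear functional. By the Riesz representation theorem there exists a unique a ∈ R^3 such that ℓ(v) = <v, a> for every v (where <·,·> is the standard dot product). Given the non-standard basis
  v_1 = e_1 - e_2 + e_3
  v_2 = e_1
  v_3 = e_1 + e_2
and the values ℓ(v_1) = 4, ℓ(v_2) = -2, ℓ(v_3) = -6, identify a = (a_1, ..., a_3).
a = (-2, -4, 2)

Write a = (a_1, ..., a_3) in the standard basis. For each basis vector v_i, ℓ(v_i) = <v_i, a> is a linear equation in the a_j's. Collect the n equations into a matrix system V a = ℓ, where row i of V is v_i (expressed in the standard basis). Since V is invertible (lower-triangular with 1s on the diagonal, up to permutation), solve by back-substitution:
  V =
[[1, -1, 1],
 [1, 0, 0],
 [1, 1, 0]]
  V a = (4, -2, -6)
Solving gives a = (-2, -4, 2).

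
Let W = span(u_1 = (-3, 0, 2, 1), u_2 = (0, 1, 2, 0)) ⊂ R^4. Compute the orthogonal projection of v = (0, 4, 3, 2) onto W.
proj_W(v) = (0, 2, 4, 0)

Set up U = [u_1 | ... | u_2] ∈ R^(4×2). The projector onto W = col(U) is P = U (U^T U)^(-1) U^T.
Compute U^T U =
  [14, 4]
  [4, 5],
and U^T v = (8, 10).
Solve U^T U · c = U^T v for the coefficients: c = (0, 2). The projection is proj_W(v) = U c.
Check: (v - proj_W(v)) · u_1 = 0  (should be 0).
Check: (v - proj_W(v)) · u_2 = 0  (should be 0).
Result: proj_W(v) = (0, 2, 4, 0).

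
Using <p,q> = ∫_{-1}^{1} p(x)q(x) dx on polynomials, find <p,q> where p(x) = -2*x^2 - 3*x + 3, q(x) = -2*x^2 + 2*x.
<p,q> = -32/5

Expand the product: p(x)·q(x) = 4*x^4 + 2*x^3 - 12*x^2 + 6*x.
∫_{-1}^{1} of each monomial x^k gives [2/(k+1) if k even, 0 if k odd]. Integrating term-by-term (or equivalently evaluating the antiderivative F(x) = 4*x^5/5 + x^4/2 - 4*x^3 + 3*x^2 at the endpoints):
  F(1) − F(−1) = 3/10 − (67/10) = -32/5.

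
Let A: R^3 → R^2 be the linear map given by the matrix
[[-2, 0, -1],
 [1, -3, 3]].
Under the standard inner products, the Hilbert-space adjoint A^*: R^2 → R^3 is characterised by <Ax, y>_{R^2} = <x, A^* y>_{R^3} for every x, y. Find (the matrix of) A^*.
A^* = A^T =
[[-2, 1],
 [0, -3],
 [-1, 3]]

For real matrices with standard dot products, the defining identity <Ax, y> = <x, A^* y> gives (Ax)^T y = x^T (A^*) y, i.e. x^T A^T y = x^T (A^*) y. Since this holds for all x, y, we must have A^* = A^T. Therefore
A^* =
[[-2, 1],
 [0, -3],
 [-1, 3]].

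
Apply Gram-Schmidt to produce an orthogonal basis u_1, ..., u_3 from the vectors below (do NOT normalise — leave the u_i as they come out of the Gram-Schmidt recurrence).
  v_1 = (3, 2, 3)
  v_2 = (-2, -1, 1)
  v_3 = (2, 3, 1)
Orthogonal basis:
  u_1 = (3, 2, 3)
  u_2 = (-29/22, -6/11, 37/22)
  u_3 = (-80/107, 144/107, -16/107)

Apply the Gram-Schmidt recurrence
  u_1 = v_1
  u_i = v_i − Σ_{j<i} ((v_i · u_j) / (u_j · u_j)) · u_j.

Step by step this gives:
  u_1 = (3, 2, 3)
  u_2 = (-29/22, -6/11, 37/22)
  u_3 = (-80/107, 144/107, -16/107)

Orthogonality check:
  u_2 · u_1 = 0 (should be 0)
  u_3 · u_1 = 0 (should be 0)
  u_3 · u_2 = 0 (should be 0)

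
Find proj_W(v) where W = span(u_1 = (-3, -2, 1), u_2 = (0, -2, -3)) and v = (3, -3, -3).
proj_W(v) = (279/181, -246/181, -741/181)

Set up U = [u_1 | ... | u_2] ∈ R^(3×2). The projector onto W = col(U) is P = U (U^T U)^(-1) U^T.
Compute U^T U =
  [14, 1]
  [1, 13],
and U^T v = (-6, 15).
Solve U^T U · c = U^T v for the coefficients: c = (-93/181, 216/181). The projection is proj_W(v) = U c.
Check: (v - proj_W(v)) · u_1 = 0  (should be 0).
Check: (v - proj_W(v)) · u_2 = 0  (should be 0).
Result: proj_W(v) = (279/181, -246/181, -741/181).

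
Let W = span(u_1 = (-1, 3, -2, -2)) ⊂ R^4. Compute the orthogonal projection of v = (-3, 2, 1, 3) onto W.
proj_W(v) = (-1/18, 1/6, -1/9, -1/9)

Set up U = [u_1 | ... | u_1] ∈ R^(4×1). The projector onto W = col(U) is P = U (U^T U)^(-1) U^T.
Compute U^T U =
  [18],
and U^T v = (1).
Solve U^T U · c = U^T v for the coefficients: c = (1/18). The projection is proj_W(v) = U c.
Check: (v - proj_W(v)) · u_1 = 0  (should be 0).
Result: proj_W(v) = (-1/18, 1/6, -1/9, -1/9).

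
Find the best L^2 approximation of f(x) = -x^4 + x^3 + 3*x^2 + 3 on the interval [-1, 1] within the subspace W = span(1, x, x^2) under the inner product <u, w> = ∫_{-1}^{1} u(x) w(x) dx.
g(x) = 15*x^2/7 + 3*x/5 + 108/35

The best approximation g ∈ W is the orthogonal projection of f onto W. Writing g = a_0 + a_1 x + a_2 x^2, the coefficients solve the normal equations G · a = b where
  G_{ij} = <φ_i, φ_j> and b_i = <f, φ_i>, with φ_0 = 1, φ_1 = x, φ_2 = x^2.
G =
  [2, 0, 2/3]
  [0, 2/3, 0]
  [2/3, 0, 2/5],
b = (38/5, 2/5, 102/35).
Solving gives a_0 = 108/35, a_1 = 3/5, a_2 = 15/7, so
  g(x) = 15*x^2/7 + 3*x/5 + 108/35.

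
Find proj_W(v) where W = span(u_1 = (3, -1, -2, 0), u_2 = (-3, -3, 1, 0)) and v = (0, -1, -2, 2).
proj_W(v) = (147/202, -265/202, -76/101, 0)

Set up U = [u_1 | ... | u_2] ∈ R^(4×2). The projector onto W = col(U) is P = U (U^T U)^(-1) U^T.
Compute U^T U =
  [14, -8]
  [-8, 19],
and U^T v = (5, 1).
Solve U^T U · c = U^T v for the coefficients: c = (103/202, 27/101). The projection is proj_W(v) = U c.
Check: (v - proj_W(v)) · u_1 = 0  (should be 0).
Check: (v - proj_W(v)) · u_2 = 0  (should be 0).
Result: proj_W(v) = (147/202, -265/202, -76/101, 0).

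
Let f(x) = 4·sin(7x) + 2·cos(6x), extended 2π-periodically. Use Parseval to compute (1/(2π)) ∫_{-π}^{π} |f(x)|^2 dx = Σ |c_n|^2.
Σ |c_n|^2 = 10

Expand |f|^2 and use orthogonality of {sin(nx), cos(mx)} on [-π, π]:
  ∫_{-π}^{π} sin(nx)^2 dx = π, ∫ cos(mx)^2 dx = π, and cross terms integrate to 0.
So ∫_{-π}^{π} f(x)^2 dx = 4^2 · π + 2^2 · π = (16 + 4)π.
Divide by 2π: (16 + 4)/2 = 10.
By Parseval, this equals Σ |c_n|^2.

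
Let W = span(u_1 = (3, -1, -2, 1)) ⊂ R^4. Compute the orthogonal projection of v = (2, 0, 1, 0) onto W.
proj_W(v) = (4/5, -4/15, -8/15, 4/15)

Set up U = [u_1 | ... | u_1] ∈ R^(4×1). The projector onto W = col(U) is P = U (U^T U)^(-1) U^T.
Compute U^T U =
  [15],
and U^T v = (4).
Solve U^T U · c = U^T v for the coefficients: c = (4/15). The projection is proj_W(v) = U c.
Check: (v - proj_W(v)) · u_1 = 0  (should be 0).
Result: proj_W(v) = (4/5, -4/15, -8/15, 4/15).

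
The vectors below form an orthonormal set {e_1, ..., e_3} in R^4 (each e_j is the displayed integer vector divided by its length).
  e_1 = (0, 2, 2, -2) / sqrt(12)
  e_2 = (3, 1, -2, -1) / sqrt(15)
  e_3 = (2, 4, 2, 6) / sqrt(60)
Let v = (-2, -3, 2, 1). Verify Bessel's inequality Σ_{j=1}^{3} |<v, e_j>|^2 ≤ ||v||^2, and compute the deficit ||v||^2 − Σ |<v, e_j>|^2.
Σ |<v, e_j>|^2 = 15; ||v||^2 = 18; deficit = 3

Write each e_j = u_j / sqrt(<u_j, u_j>) where u_j is the displayed integer vector. Then <v, e_j> = <v, u_j> / sqrt(<u_j, u_j>), so |<v, e_j>|^2 = <v, u_j>^2 / <u_j, u_j>.
Coefficients: <v, e_1> = -4/sqrt(12), <v, e_2> = -14/sqrt(15), <v, e_3> = -6/sqrt(60).
Square and sum: Σ |<v, e_j>|^2 = 15.
Compute ||v||^2 = v·v = 18.
Deficit = 18 − 15 = 3 ≥ 0, confirming Bessel's inequality. (The deficit equals ||v − Σ <v,e_j> e_j||^2, the squared distance from v to span{e_j}.)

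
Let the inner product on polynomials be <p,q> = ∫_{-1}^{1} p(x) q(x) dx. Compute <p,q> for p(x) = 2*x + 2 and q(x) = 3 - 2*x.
<p,q> = 28/3

Expand the product: p(x)·q(x) = -4*x^2 + 2*x + 6.
∫_{-1}^{1} of each monomial x^k gives [2/(k+1) if k even, 0 if k odd]. Integrating term-by-term (or equivalently evaluating the antiderivative F(x) = -4*x^3/3 + x^2 + 6*x at the endpoints):
  F(1) − F(−1) = 17/3 − (-11/3) = 28/3.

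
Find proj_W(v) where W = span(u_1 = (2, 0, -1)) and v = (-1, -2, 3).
proj_W(v) = (-2, 0, 1)

Set up U = [u_1 | ... | u_1] ∈ R^(3×1). The projector onto W = col(U) is P = U (U^T U)^(-1) U^T.
Compute U^T U =
  [5],
and U^T v = (-5).
Solve U^T U · c = U^T v for the coefficients: c = (-1). The projection is proj_W(v) = U c.
Check: (v - proj_W(v)) · u_1 = 0  (should be 0).
Result: proj_W(v) = (-2, 0, 1).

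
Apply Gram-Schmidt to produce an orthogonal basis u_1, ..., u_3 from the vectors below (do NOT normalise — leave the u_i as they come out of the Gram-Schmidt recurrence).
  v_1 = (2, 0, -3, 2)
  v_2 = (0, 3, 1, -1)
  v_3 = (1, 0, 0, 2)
Orthogonal basis:
  u_1 = (2, 0, -3, 2)
  u_2 = (10/17, 3, 2/17, -7/17)
  u_3 = (25/81, 2/27, 86/81, 104/81)

Apply the Gram-Schmidt recurrence
  u_1 = v_1
  u_i = v_i − Σ_{j<i} ((v_i · u_j) / (u_j · u_j)) · u_j.

Step by step this gives:
  u_1 = (2, 0, -3, 2)
  u_2 = (10/17, 3, 2/17, -7/17)
  u_3 = (25/81, 2/27, 86/81, 104/81)

Orthogonality check:
  u_2 · u_1 = 0 (should be 0)
  u_3 · u_1 = 0 (should be 0)
  u_3 · u_2 = 0 (should be 0)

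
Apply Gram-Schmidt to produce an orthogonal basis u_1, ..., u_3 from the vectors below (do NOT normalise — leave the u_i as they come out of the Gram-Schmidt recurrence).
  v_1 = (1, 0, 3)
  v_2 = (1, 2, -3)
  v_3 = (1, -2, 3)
Orthogonal basis:
  u_1 = (1, 0, 3)
  u_2 = (9/5, 2, -3/5)
  u_3 = (18/19, -18/19, -6/19)

Apply the Gram-Schmidt recurrence
  u_1 = v_1
  u_i = v_i − Σ_{j<i} ((v_i · u_j) / (u_j · u_j)) · u_j.

Step by step this gives:
  u_1 = (1, 0, 3)
  u_2 = (9/5, 2, -3/5)
  u_3 = (18/19, -18/19, -6/19)

Orthogonality check:
  u_2 · u_1 = 0 (should be 0)
  u_3 · u_1 = 0 (should be 0)
  u_3 · u_2 = 0 (should be 0)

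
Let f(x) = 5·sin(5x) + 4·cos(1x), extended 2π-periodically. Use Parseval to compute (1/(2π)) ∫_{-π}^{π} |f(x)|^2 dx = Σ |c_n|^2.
Σ |c_n|^2 = 41/2

Expand |f|^2 and use orthogonality of {sin(nx), cos(mx)} on [-π, π]:
  ∫_{-π}^{π} sin(nx)^2 dx = π, ∫ cos(mx)^2 dx = π, and cross terms integrate to 0.
So ∫_{-π}^{π} f(x)^2 dx = 5^2 · π + 4^2 · π = (25 + 16)π.
Divide by 2π: (25 + 16)/2 = 41/2.
By Parseval, this equals Σ |c_n|^2.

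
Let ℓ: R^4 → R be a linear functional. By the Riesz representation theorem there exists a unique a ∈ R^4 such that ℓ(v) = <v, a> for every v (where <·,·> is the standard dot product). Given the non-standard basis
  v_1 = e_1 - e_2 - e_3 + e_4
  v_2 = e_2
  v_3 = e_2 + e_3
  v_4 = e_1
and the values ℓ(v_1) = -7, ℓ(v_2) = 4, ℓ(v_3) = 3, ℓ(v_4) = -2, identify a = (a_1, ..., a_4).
a = (-2, 4, -1, -2)

Write a = (a_1, ..., a_4) in the standard basis. For each basis vector v_i, ℓ(v_i) = <v_i, a> is a linear equation in the a_j's. Collect the n equations into a matrix system V a = ℓ, where row i of V is v_i (expressed in the standard basis). Since V is invertible (lower-triangular with 1s on the diagonal, up to permutation), solve by back-substitution:
  V =
[[1, -1, -1, 1],
 [0, 1, 0, 0],
 [0, 1, 1, 0],
 [1, 0, 0, 0]]
  V a = (-7, 4, 3, -2)
Solving gives a = (-2, 4, -1, -2).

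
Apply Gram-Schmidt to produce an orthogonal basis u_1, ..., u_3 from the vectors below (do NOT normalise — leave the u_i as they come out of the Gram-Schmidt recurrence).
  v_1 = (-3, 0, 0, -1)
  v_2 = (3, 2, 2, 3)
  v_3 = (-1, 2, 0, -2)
Orthogonal basis:
  u_1 = (-3, 0, 0, -1)
  u_2 = (-3/5, 2, 2, 9/5)
  u_3 = (16/29, 53/29, -5/29, -48/29)

Apply the Gram-Schmidt recurrence
  u_1 = v_1
  u_i = v_i − Σ_{j<i} ((v_i · u_j) / (u_j · u_j)) · u_j.

Step by step this gives:
  u_1 = (-3, 0, 0, -1)
  u_2 = (-3/5, 2, 2, 9/5)
  u_3 = (16/29, 53/29, -5/29, -48/29)

Orthogonality check:
  u_2 · u_1 = 0 (should be 0)
  u_3 · u_1 = 0 (should be 0)
  u_3 · u_2 = 0 (should be 0)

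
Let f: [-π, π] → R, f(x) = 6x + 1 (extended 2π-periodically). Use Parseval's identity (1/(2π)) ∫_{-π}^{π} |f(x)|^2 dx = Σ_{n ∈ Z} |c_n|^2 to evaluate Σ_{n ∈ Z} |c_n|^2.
Σ |c_n|^2 = 12π^2 + 1

Expand and integrate term by term over [-π, π]:
  ∫ (6x)^2 dx = 36·(2π^3/3); ∫ 2·6·(1)·x dx = 0 (odd integrand); ∫ 1^2 dx = 1·2π.
So (1/(2π)) ∫_{-π}^{π} (6x + 1)^2 dx = 36π^2/3 + 1 = 12π^2 + 1.
Parseval ⇒ Σ |c_n|^2 = 12π^2 + 1.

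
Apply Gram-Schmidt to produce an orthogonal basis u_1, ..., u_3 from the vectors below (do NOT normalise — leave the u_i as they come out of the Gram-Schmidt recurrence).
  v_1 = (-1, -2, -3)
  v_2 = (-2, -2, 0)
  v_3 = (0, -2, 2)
Orthogonal basis:
  u_1 = (-1, -2, -3)
  u_2 = (-11/7, -8/7, 9/7)
  u_3 = (24/19, -24/19, 8/19)

Apply the Gram-Schmidt recurrence
  u_1 = v_1
  u_i = v_i − Σ_{j<i} ((v_i · u_j) / (u_j · u_j)) · u_j.

Step by step this gives:
  u_1 = (-1, -2, -3)
  u_2 = (-11/7, -8/7, 9/7)
  u_3 = (24/19, -24/19, 8/19)

Orthogonality check:
  u_2 · u_1 = 0 (should be 0)
  u_3 · u_1 = 0 (should be 0)
  u_3 · u_2 = 0 (should be 0)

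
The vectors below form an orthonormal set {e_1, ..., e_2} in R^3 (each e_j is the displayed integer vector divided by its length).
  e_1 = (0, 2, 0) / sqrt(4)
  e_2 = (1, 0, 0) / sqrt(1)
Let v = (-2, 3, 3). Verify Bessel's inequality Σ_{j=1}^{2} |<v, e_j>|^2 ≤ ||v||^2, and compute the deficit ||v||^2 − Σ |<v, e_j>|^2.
Σ |<v, e_j>|^2 = 13; ||v||^2 = 22; deficit = 9

Write each e_j = u_j / sqrt(<u_j, u_j>) where u_j is the displayed integer vector. Then <v, e_j> = <v, u_j> / sqrt(<u_j, u_j>), so |<v, e_j>|^2 = <v, u_j>^2 / <u_j, u_j>.
Coefficients: <v, e_1> = 6/sqrt(4), <v, e_2> = -2/sqrt(1).
Square and sum: Σ |<v, e_j>|^2 = 13.
Compute ||v||^2 = v·v = 22.
Deficit = 22 − 13 = 9 ≥ 0, confirming Bessel's inequality. (The deficit equals ||v − Σ <v,e_j> e_j||^2, the squared distance from v to span{e_j}.)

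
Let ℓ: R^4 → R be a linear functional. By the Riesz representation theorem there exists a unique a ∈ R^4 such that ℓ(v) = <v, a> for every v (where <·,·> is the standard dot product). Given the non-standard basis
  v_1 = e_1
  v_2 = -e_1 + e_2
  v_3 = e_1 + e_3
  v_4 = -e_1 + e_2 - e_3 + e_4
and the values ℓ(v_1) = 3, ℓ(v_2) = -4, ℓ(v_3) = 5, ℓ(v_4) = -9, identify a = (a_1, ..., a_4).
a = (3, -1, 2, -3)

Write a = (a_1, ..., a_4) in the standard basis. For each basis vector v_i, ℓ(v_i) = <v_i, a> is a linear equation in the a_j's. Collect the n equations into a matrix system V a = ℓ, where row i of V is v_i (expressed in the standard basis). Since V is invertible (lower-triangular with 1s on the diagonal, up to permutation), solve by back-substitution:
  V =
[[1, 0, 0, 0],
 [-1, 1, 0, 0],
 [1, 0, 1, 0],
 [-1, 1, -1, 1]]
  V a = (3, -4, 5, -9)
Solving gives a = (3, -1, 2, -3).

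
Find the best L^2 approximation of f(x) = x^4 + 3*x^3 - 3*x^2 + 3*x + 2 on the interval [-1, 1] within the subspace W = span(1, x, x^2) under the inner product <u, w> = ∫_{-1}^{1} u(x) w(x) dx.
g(x) = -15*x^2/7 + 24*x/5 + 67/35

The best approximation g ∈ W is the orthogonal projection of f onto W. Writing g = a_0 + a_1 x + a_2 x^2, the coefficients solve the normal equations G · a = b where
  G_{ij} = <φ_i, φ_j> and b_i = <f, φ_i>, with φ_0 = 1, φ_1 = x, φ_2 = x^2.
G =
  [2, 0, 2/3]
  [0, 2/3, 0]
  [2/3, 0, 2/5],
b = (12/5, 16/5, 44/105).
Solving gives a_0 = 67/35, a_1 = 24/5, a_2 = -15/7, so
  g(x) = -15*x^2/7 + 24*x/5 + 67/35.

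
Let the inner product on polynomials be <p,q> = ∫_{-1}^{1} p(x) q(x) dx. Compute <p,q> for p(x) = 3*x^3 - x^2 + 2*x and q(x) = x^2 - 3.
<p,q> = 8/5

Expand the product: p(x)·q(x) = 3*x^5 - x^4 - 7*x^3 + 3*x^2 - 6*x.
∫_{-1}^{1} of each monomial x^k gives [2/(k+1) if k even, 0 if k odd]. Integrating term-by-term (or equivalently evaluating the antiderivative F(x) = x^6/2 - x^5/5 - 7*x^4/4 + x^3 - 3*x^2 at the endpoints):
  F(1) − F(−1) = -69/20 − (-101/20) = 8/5.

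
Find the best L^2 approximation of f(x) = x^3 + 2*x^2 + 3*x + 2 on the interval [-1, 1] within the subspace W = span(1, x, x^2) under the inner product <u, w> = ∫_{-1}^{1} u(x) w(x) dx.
g(x) = 2*x^2 + 18*x/5 + 2

The best approximation g ∈ W is the orthogonal projection of f onto W. Writing g = a_0 + a_1 x + a_2 x^2, the coefficients solve the normal equations G · a = b where
  G_{ij} = <φ_i, φ_j> and b_i = <f, φ_i>, with φ_0 = 1, φ_1 = x, φ_2 = x^2.
G =
  [2, 0, 2/3]
  [0, 2/3, 0]
  [2/3, 0, 2/5],
b = (16/3, 12/5, 32/15).
Solving gives a_0 = 2, a_1 = 18/5, a_2 = 2, so
  g(x) = 2*x^2 + 18*x/5 + 2.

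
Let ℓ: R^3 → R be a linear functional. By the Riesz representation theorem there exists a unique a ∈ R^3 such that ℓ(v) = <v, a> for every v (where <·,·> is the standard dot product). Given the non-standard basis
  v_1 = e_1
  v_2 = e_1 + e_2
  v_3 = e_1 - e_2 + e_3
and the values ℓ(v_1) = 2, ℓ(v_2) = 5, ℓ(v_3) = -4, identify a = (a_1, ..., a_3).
a = (2, 3, -3)

Write a = (a_1, ..., a_3) in the standard basis. For each basis vector v_i, ℓ(v_i) = <v_i, a> is a linear equation in the a_j's. Collect the n equations into a matrix system V a = ℓ, where row i of V is v_i (expressed in the standard basis). Since V is invertible (lower-triangular with 1s on the diagonal, up to permutation), solve by back-substitution:
  V =
[[1, 0, 0],
 [1, 1, 0],
 [1, -1, 1]]
  V a = (2, 5, -4)
Solving gives a = (2, 3, -3).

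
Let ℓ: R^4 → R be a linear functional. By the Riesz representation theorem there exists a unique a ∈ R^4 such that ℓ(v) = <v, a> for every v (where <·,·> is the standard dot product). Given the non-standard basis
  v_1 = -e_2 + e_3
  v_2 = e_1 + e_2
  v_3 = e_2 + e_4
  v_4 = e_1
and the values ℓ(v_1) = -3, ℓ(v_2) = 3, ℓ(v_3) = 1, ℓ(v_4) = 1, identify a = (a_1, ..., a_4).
a = (1, 2, -1, -1)

Write a = (a_1, ..., a_4) in the standard basis. For each basis vector v_i, ℓ(v_i) = <v_i, a> is a linear equation in the a_j's. Collect the n equations into a matrix system V a = ℓ, where row i of V is v_i (expressed in the standard basis). Since V is invertible (lower-triangular with 1s on the diagonal, up to permutation), solve by back-substitution:
  V =
[[0, -1, 1, 0],
 [1, 1, 0, 0],
 [0, 1, 0, 1],
 [1, 0, 0, 0]]
  V a = (-3, 3, 1, 1)
Solving gives a = (1, 2, -1, -1).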